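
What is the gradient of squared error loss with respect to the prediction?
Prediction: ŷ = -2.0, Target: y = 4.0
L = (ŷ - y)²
∂L/∂ŷ = -12.0

∂L/∂ŷ = 2(ŷ - y) = 2(-2.0 - 4.0) = 2(-6.0) = -12.0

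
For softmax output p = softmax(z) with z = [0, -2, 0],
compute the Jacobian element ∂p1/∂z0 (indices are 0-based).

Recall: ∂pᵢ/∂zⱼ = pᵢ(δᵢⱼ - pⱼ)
∂p1/∂z0 = -0.02968

p = softmax(z) = [0.4683, 0.06338, 0.4683]
p1 = 0.06338, p0 = 0.4683

∂p1/∂z0 = -p1 × p0 = -0.06338 × 0.4683 = -0.02968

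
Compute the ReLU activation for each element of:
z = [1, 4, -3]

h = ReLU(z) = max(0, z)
h = [1, 4, 0]

ReLU applied element-wise: max(0,1)=1, max(0,4)=4, max(0,-3)=0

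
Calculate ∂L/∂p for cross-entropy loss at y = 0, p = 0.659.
∂L/∂p = 2.933

∂L/∂p = -y/p + (1-y)/(1-p) = 0 + 1/0.341 = 2.933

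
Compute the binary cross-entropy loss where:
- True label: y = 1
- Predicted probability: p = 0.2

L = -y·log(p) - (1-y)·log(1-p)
L = 1.609

L = -1·log(0.2) - 0·log(0.8) = -log(0.2) = 1.609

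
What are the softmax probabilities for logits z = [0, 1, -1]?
p = [0.2447, 0.6652, 0.09]

exp(z) = [1, 2.718, 0.3679]
Sum = 4.086
p = [0.2447, 0.6652, 0.09]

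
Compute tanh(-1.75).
-0.9414

tanh(-1.75) = (e^(-1.75) - e^(1.75))/(e^(-1.75) + e^(1.75)) = -0.9414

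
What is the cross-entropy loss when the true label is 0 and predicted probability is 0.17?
L = 0.1863

L = -0·log(0.17) - 1·log(0.83) = -log(0.83) = 0.1863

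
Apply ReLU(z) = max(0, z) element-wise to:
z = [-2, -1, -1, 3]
h = [0, 0, 0, 3]

ReLU applied element-wise: max(0,-2)=0, max(0,-1)=0, max(0,-1)=0, max(0,3)=3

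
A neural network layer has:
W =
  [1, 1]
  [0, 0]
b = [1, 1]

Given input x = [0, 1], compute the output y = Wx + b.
y = [2, 1]

Wx = [1×0 + 1×1, 0×0 + 0×1]
   = [1, 0]
y = Wx + b = [1 + 1, 0 + 1] = [2, 1]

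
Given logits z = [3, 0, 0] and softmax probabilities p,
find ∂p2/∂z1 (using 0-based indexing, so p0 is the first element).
∂p2/∂z1 = -0.00205

p = softmax(z) = [0.9094, 0.04528, 0.04528]
p2 = 0.04528, p1 = 0.04528

∂p2/∂z1 = -p2 × p1 = -0.04528 × 0.04528 = -0.00205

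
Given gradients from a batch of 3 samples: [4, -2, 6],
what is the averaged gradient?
Average gradient = 2.667

Average = (1/3)(4 + -2 + 6) = 8/3 = 2.667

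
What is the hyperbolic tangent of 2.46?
0.9855

tanh(2.46) = (e^(2.46) - e^(-2.46))/(e^(2.46) + e^(-2.46)) = 0.9855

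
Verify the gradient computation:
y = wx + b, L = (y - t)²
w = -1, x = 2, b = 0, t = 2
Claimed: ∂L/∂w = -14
Incorrect

y = (-1)(2) + 0 = -2
∂L/∂y = 2(y - t) = 2(-2 - 2) = -8
∂y/∂w = x = 2
∂L/∂w = -8 × 2 = -16

Claimed value: -14
Incorrect: The correct gradient is -16.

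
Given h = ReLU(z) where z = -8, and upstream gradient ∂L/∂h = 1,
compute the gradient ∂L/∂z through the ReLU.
∂L/∂z = 0

h = ReLU(-8) = 0
Since z < 0: ∂h/∂z = 0
∂L/∂z = ∂L/∂h · ∂h/∂z = 1 × 0 = 0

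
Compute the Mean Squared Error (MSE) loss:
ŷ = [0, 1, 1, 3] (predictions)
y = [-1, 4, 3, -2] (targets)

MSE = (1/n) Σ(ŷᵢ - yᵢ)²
MSE = 9.75

MSE = (1/4)((0--1)² + (1-4)² + (1-3)² + (3--2)²) = (1/4)(1 + 9 + 4 + 25) = 9.75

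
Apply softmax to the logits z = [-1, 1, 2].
p = [0.0351, 0.2595, 0.7054]

exp(z) = [0.3679, 2.718, 7.389]
Sum = 10.48
p = [0.0351, 0.2595, 0.7054]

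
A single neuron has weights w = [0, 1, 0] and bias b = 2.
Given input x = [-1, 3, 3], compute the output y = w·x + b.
y = 5

y = (0)(-1) + (1)(3) + (0)(3) + 2 = 5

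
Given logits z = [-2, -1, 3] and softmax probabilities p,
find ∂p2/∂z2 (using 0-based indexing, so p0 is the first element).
∂p2/∂z2 = 0.02384

p = softmax(z) = [0.006573, 0.01787, 0.9756]
p2 = 0.9756

∂p2/∂z2 = p2(1 - p2) = 0.9756 × (1 - 0.9756) = 0.02384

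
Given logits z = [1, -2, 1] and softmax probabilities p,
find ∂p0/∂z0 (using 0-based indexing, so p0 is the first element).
∂p0/∂z0 = 0.2499

p = softmax(z) = [0.4879, 0.02429, 0.4879]
p0 = 0.4879

∂p0/∂z0 = p0(1 - p0) = 0.4879 × (1 - 0.4879) = 0.2499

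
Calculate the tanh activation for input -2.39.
-0.9833

tanh(-2.39) = (e^(-2.39) - e^(2.39))/(e^(-2.39) + e^(2.39)) = -0.9833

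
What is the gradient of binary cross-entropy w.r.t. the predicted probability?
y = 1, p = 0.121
∂L/∂p = -8.264

∂L/∂p = -y/p + (1-y)/(1-p) = -1/0.121 + 0 = -8.264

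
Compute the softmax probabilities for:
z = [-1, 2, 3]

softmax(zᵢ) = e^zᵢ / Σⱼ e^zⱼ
p = [0.0132, 0.2654, 0.7214]

exp(z) = [0.3679, 7.389, 20.09]
Sum = 27.84
p = [0.0132, 0.2654, 0.7214]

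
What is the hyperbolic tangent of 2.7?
0.991

tanh(2.7) = (e^(2.7) - e^(-2.7))/(e^(2.7) + e^(-2.7)) = 0.991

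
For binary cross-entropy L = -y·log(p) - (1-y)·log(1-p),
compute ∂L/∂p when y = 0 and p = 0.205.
∂L/∂p = 1.258

∂L/∂p = -y/p + (1-y)/(1-p) = 0 + 1/0.795 = 1.258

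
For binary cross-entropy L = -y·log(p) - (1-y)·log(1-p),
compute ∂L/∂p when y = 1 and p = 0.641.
∂L/∂p = -1.56

∂L/∂p = -y/p + (1-y)/(1-p) = -1/0.641 + 0 = -1.56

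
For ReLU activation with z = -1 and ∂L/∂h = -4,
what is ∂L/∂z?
∂L/∂z = 0

h = ReLU(-1) = 0
Since z < 0: ∂h/∂z = 0
∂L/∂z = ∂L/∂h · ∂h/∂z = -4 × 0 = 0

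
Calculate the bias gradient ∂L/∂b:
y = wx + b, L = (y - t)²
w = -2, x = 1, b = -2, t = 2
∂L/∂b = -12

y = wx + b = (-2)(1) + -2 = -4
∂L/∂y = 2(y - t) = 2(-4 - 2) = -12
∂y/∂b = 1
∂L/∂b = ∂L/∂y · ∂y/∂b = -12 × 1 = -12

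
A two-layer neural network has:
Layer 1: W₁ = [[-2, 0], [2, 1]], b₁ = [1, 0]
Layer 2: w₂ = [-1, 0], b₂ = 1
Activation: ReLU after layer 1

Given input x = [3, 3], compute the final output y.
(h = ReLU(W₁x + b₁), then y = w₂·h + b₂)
y = 1

Layer 1 pre-activation: z₁ = [-5, 9]
After ReLU: h = [0, 9]
Layer 2 output: y = -1×0 + 0×9 + 1 = 1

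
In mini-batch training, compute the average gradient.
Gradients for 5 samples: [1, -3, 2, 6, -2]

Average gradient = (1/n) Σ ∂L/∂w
Average gradient = 0.8

Average = (1/5)(1 + -3 + 2 + 6 + -2) = 4/5 = 0.8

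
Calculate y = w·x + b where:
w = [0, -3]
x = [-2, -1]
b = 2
y = 5

y = (0)(-2) + (-3)(-1) + 2 = 5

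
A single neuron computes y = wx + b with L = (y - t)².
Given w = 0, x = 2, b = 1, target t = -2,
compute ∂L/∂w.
∂L/∂w = 12

y = wx + b = (0)(2) + 1 = 1
∂L/∂y = 2(y - t) = 2(1 - -2) = 6
∂y/∂w = x = 2
∂L/∂w = ∂L/∂y · ∂y/∂w = 6 × 2 = 12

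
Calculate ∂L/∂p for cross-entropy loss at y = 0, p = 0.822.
∂L/∂p = 5.618

∂L/∂p = -y/p + (1-y)/(1-p) = 0 + 1/0.178 = 5.618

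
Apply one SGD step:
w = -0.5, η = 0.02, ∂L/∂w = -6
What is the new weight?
w_new = -0.38

w_new = w - η·∂L/∂w = -0.5 - 0.02×(-6) = -0.5 - (-0.12) = -0.38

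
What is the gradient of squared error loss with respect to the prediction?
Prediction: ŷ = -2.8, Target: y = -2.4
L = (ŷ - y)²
∂L/∂ŷ = -0.8

∂L/∂ŷ = 2(ŷ - y) = 2(-2.8 - -2.4) = 2(-0.4) = -0.8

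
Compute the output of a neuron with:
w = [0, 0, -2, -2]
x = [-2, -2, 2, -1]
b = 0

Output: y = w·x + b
y = -2

y = (0)(-2) + (0)(-2) + (-2)(2) + (-2)(-1) + 0 = -2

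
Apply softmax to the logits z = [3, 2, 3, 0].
p = [0.4136, 0.1522, 0.4136, 0.0206]

exp(z) = [20.09, 7.389, 20.09, 1]
Sum = 48.56
p = [0.4136, 0.1522, 0.4136, 0.0206]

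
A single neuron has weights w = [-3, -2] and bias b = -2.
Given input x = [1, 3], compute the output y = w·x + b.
y = -11

y = (-3)(1) + (-2)(3) + -2 = -11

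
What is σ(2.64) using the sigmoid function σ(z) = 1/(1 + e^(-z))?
0.9334

sigmoid(2.64) = 1/(1 + e^(-2.64)) = 1/(1 + 0.07136) = 0.9334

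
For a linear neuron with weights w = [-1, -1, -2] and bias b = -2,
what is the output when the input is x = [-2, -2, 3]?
y = -4

y = (-1)(-2) + (-1)(-2) + (-2)(3) + -2 = -4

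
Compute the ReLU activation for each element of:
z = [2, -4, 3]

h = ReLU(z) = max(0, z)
h = [2, 0, 3]

ReLU applied element-wise: max(0,2)=2, max(0,-4)=0, max(0,3)=3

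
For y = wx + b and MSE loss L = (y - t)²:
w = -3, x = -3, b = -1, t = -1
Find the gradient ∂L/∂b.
∂L/∂b = 18

y = wx + b = (-3)(-3) + -1 = 8
∂L/∂y = 2(y - t) = 2(8 - -1) = 18
∂y/∂b = 1
∂L/∂b = ∂L/∂y · ∂y/∂b = 18 × 1 = 18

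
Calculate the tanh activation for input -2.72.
-0.9914

tanh(-2.72) = (e^(-2.72) - e^(2.72))/(e^(-2.72) + e^(2.72)) = -0.9914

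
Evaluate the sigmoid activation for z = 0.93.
0.7171

sigmoid(0.93) = 1/(1 + e^(-0.93)) = 1/(1 + 0.3946) = 0.7171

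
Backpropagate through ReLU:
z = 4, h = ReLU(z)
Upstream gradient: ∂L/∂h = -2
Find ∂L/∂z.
∂L/∂z = -2

h = ReLU(4) = 4
Since z > 0: ∂h/∂z = 1
∂L/∂z = ∂L/∂h · ∂h/∂z = -2 × 1 = -2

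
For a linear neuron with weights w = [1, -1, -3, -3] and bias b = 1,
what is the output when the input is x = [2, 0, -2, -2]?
y = 15

y = (1)(2) + (-1)(0) + (-3)(-2) + (-3)(-2) + 1 = 15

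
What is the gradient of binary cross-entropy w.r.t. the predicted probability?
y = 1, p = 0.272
∂L/∂p = -3.676

∂L/∂p = -y/p + (1-y)/(1-p) = -1/0.272 + 0 = -3.676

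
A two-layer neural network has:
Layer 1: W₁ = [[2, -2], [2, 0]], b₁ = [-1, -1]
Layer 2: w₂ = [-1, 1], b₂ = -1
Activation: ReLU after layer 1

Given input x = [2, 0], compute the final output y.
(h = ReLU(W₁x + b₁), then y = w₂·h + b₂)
y = -1

Layer 1 pre-activation: z₁ = [3, 3]
After ReLU: h = [3, 3]
Layer 2 output: y = -1×3 + 1×3 + -1 = -1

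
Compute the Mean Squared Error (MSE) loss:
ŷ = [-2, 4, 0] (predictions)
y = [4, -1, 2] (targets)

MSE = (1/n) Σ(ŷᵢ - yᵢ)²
MSE = 21.67

MSE = (1/3)((-2-4)² + (4--1)² + (0-2)²) = (1/3)(36 + 25 + 4) = 21.67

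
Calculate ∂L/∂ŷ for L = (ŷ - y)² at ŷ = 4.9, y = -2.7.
∂L/∂ŷ = 15.2

∂L/∂ŷ = 2(ŷ - y) = 2(4.9 - -2.7) = 2(7.6) = 15.2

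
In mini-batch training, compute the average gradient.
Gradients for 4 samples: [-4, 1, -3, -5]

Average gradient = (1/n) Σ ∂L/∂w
Average gradient = -2.75

Average = (1/4)(-4 + 1 + -3 + -5) = -11/4 = -2.75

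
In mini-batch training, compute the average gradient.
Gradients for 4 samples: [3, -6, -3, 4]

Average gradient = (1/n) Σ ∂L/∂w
Average gradient = -0.5

Average = (1/4)(3 + -6 + -3 + 4) = -2/4 = -0.5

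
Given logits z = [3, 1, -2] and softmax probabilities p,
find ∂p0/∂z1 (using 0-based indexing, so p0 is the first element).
∂p0/∂z1 = -0.1038

p = softmax(z) = [0.8756, 0.1185, 0.0059]
p0 = 0.8756, p1 = 0.1185

∂p0/∂z1 = -p0 × p1 = -0.8756 × 0.1185 = -0.1038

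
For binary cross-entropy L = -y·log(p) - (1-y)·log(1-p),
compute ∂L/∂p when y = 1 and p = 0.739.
∂L/∂p = -1.353

∂L/∂p = -y/p + (1-y)/(1-p) = -1/0.739 + 0 = -1.353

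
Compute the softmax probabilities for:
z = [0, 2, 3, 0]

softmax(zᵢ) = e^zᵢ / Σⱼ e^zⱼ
p = [0.0339, 0.2507, 0.6815, 0.0339]

exp(z) = [1, 7.389, 20.09, 1]
Sum = 29.47
p = [0.0339, 0.2507, 0.6815, 0.0339]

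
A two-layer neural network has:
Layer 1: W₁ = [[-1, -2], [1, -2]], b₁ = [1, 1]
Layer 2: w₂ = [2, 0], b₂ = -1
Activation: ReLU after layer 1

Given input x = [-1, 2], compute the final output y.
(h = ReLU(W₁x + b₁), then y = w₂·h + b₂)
y = -1

Layer 1 pre-activation: z₁ = [-2, -4]
After ReLU: h = [0, 0]
Layer 2 output: y = 2×0 + 0×0 + -1 = -1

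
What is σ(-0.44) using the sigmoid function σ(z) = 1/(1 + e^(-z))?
0.3917

sigmoid(-0.44) = 1/(1 + e^(0.44)) = 1/(1 + 1.553) = 0.3917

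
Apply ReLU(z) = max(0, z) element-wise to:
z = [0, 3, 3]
h = [0, 3, 3]

ReLU applied element-wise: max(0,0)=0, max(0,3)=3, max(0,3)=3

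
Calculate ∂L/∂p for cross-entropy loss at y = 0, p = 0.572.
∂L/∂p = 2.336

∂L/∂p = -y/p + (1-y)/(1-p) = 0 + 1/0.428 = 2.336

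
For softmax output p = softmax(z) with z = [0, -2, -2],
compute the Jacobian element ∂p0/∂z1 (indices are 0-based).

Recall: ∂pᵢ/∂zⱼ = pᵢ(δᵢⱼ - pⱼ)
∂p0/∂z1 = -0.08382

p = softmax(z) = [0.787, 0.1065, 0.1065]
p0 = 0.787, p1 = 0.1065

∂p0/∂z1 = -p0 × p1 = -0.787 × 0.1065 = -0.08382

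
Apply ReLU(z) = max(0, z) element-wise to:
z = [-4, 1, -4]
h = [0, 1, 0]

ReLU applied element-wise: max(0,-4)=0, max(0,1)=1, max(0,-4)=0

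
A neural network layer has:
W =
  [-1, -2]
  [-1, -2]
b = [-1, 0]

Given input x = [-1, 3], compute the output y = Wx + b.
y = [-6, -5]

Wx = [-1×-1 + -2×3, -1×-1 + -2×3]
   = [-5, -5]
y = Wx + b = [-5 + -1, -5 + 0] = [-6, -5]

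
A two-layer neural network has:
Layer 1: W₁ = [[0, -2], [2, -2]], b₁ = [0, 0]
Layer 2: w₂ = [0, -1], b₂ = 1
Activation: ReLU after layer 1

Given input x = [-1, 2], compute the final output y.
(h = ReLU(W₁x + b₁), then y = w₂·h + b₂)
y = 1

Layer 1 pre-activation: z₁ = [-4, -6]
After ReLU: h = [0, 0]
Layer 2 output: y = 0×0 + -1×0 + 1 = 1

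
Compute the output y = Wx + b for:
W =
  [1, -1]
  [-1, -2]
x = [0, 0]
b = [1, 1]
y = [1, 1]

Wx = [1×0 + -1×0, -1×0 + -2×0]
   = [0, 0]
y = Wx + b = [0 + 1, 0 + 1] = [1, 1]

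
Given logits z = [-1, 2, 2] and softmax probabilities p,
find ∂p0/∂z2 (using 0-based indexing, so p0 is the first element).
∂p0/∂z2 = -0.01185

p = softmax(z) = [0.02429, 0.4879, 0.4879]
p0 = 0.02429, p2 = 0.4879

∂p0/∂z2 = -p0 × p2 = -0.02429 × 0.4879 = -0.01185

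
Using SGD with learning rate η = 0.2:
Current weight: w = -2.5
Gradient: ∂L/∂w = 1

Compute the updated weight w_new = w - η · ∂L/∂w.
w_new = -2.7

w_new = w - η·∂L/∂w = -2.5 - 0.2×(1) = -2.5 - (0.2) = -2.7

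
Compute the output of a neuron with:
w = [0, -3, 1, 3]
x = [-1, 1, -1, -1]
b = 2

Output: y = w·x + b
y = -5

y = (0)(-1) + (-3)(1) + (1)(-1) + (3)(-1) + 2 = -5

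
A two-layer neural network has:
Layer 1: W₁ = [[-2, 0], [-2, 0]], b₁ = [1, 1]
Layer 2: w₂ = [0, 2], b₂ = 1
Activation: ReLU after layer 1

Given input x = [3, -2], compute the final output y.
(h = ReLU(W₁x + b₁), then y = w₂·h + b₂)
y = 1

Layer 1 pre-activation: z₁ = [-5, -5]
After ReLU: h = [0, 0]
Layer 2 output: y = 0×0 + 2×0 + 1 = 1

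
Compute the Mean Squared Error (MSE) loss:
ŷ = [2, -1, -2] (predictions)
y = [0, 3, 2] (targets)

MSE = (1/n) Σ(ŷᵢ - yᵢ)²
MSE = 12

MSE = (1/3)((2-0)² + (-1-3)² + (-2-2)²) = (1/3)(4 + 16 + 16) = 12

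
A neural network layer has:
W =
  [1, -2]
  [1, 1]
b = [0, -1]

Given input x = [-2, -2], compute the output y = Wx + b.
y = [2, -5]

Wx = [1×-2 + -2×-2, 1×-2 + 1×-2]
   = [2, -4]
y = Wx + b = [2 + 0, -4 + -1] = [2, -5]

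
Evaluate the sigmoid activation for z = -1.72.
0.1519

sigmoid(-1.72) = 1/(1 + e^(1.72)) = 1/(1 + 5.585) = 0.1519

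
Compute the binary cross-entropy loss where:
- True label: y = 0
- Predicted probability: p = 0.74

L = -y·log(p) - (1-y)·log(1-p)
L = 1.347

L = -0·log(0.74) - 1·log(0.26) = -log(0.26) = 1.347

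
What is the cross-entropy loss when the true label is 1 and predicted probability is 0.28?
L = 1.273

L = -1·log(0.28) - 0·log(0.72) = -log(0.28) = 1.273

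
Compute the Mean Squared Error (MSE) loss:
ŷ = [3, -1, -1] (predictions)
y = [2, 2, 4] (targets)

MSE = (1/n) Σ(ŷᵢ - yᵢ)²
MSE = 11.67

MSE = (1/3)((3-2)² + (-1-2)² + (-1-4)²) = (1/3)(1 + 9 + 25) = 11.67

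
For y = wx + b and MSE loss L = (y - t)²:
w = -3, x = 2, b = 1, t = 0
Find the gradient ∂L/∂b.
∂L/∂b = -10

y = wx + b = (-3)(2) + 1 = -5
∂L/∂y = 2(y - t) = 2(-5 - 0) = -10
∂y/∂b = 1
∂L/∂b = ∂L/∂y · ∂y/∂b = -10 × 1 = -10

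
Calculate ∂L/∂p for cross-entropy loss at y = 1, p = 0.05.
∂L/∂p = -20

∂L/∂p = -y/p + (1-y)/(1-p) = -1/0.05 + 0 = -20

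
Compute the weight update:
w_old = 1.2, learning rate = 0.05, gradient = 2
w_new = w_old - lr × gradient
w_new = 1.1

w_new = w - η·∂L/∂w = 1.2 - 0.05×(2) = 1.2 - (0.1) = 1.1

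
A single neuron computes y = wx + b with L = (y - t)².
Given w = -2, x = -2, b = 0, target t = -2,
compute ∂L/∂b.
∂L/∂b = 12

y = wx + b = (-2)(-2) + 0 = 4
∂L/∂y = 2(y - t) = 2(4 - -2) = 12
∂y/∂b = 1
∂L/∂b = ∂L/∂y · ∂y/∂b = 12 × 1 = 12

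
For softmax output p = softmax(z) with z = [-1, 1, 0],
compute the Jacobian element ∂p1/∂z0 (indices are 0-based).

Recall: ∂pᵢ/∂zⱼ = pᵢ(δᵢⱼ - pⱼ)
∂p1/∂z0 = -0.05989

p = softmax(z) = [0.09003, 0.6652, 0.2447]
p1 = 0.6652, p0 = 0.09003

∂p1/∂z0 = -p1 × p0 = -0.6652 × 0.09003 = -0.05989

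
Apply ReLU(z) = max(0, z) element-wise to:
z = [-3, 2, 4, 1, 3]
h = [0, 2, 4, 1, 3]

ReLU applied element-wise: max(0,-3)=0, max(0,2)=2, max(0,4)=4, max(0,1)=1, max(0,3)=3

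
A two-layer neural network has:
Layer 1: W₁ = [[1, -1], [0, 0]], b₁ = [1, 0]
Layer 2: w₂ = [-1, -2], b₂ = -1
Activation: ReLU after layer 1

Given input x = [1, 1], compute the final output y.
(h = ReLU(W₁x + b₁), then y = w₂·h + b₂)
y = -2

Layer 1 pre-activation: z₁ = [1, 0]
After ReLU: h = [1, 0]
Layer 2 output: y = -1×1 + -2×0 + -1 = -2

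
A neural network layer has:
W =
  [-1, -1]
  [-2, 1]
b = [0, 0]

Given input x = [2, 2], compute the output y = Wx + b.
y = [-4, -2]

Wx = [-1×2 + -1×2, -2×2 + 1×2]
   = [-4, -2]
y = Wx + b = [-4 + 0, -2 + 0] = [-4, -2]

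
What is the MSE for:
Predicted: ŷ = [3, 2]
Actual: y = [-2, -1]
MSE = 17

MSE = (1/2)((3--2)² + (2--1)²) = (1/2)(25 + 9) = 17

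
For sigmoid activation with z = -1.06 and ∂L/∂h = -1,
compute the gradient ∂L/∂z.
∂L/∂z = -0.1911

σ(-1.06) = 0.2573
σ'(-1.06) = σ(-1.06)(1 - σ(-1.06)) = 0.2573 × 0.7427 = 0.1911
∂L/∂z = ∂L/∂h · σ'(z) = -1 × 0.1911 = -0.1911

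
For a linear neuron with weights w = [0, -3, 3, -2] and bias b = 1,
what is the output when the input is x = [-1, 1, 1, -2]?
y = 5

y = (0)(-1) + (-3)(1) + (3)(1) + (-2)(-2) + 1 = 5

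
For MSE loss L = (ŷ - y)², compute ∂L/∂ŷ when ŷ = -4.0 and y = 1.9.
∂L/∂ŷ = -11.8

∂L/∂ŷ = 2(ŷ - y) = 2(-4.0 - 1.9) = 2(-5.9) = -11.8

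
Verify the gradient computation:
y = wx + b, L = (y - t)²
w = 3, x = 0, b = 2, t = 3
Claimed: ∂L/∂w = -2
Incorrect

y = (3)(0) + 2 = 2
∂L/∂y = 2(y - t) = 2(2 - 3) = -2
∂y/∂w = x = 0
∂L/∂w = -2 × 0 = 0

Claimed value: -2
Incorrect: The correct gradient is 0.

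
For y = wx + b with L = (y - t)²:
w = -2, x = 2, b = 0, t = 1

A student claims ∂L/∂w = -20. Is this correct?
Correct

y = (-2)(2) + 0 = -4
∂L/∂y = 2(y - t) = 2(-4 - 1) = -10
∂y/∂w = x = 2
∂L/∂w = -10 × 2 = -20

Claimed value: -20
Correct: The correct gradient is -20.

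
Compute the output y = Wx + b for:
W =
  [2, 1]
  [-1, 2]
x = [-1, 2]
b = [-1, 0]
y = [-1, 5]

Wx = [2×-1 + 1×2, -1×-1 + 2×2]
   = [0, 5]
y = Wx + b = [0 + -1, 5 + 0] = [-1, 5]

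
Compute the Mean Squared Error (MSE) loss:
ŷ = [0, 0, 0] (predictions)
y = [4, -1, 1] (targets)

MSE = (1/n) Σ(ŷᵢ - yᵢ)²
MSE = 6

MSE = (1/3)((0-4)² + (0--1)² + (0-1)²) = (1/3)(16 + 1 + 1) = 6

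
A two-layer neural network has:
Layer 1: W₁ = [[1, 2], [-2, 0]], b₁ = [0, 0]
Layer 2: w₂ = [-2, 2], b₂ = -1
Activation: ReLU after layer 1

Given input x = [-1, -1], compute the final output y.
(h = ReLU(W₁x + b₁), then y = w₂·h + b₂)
y = 3

Layer 1 pre-activation: z₁ = [-3, 2]
After ReLU: h = [0, 2]
Layer 2 output: y = -2×0 + 2×2 + -1 = 3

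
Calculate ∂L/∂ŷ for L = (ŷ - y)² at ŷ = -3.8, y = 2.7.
∂L/∂ŷ = -13.0

∂L/∂ŷ = 2(ŷ - y) = 2(-3.8 - 2.7) = 2(-6.5) = -13.0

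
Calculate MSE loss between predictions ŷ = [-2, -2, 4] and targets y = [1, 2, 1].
MSE = 11.33

MSE = (1/3)((-2-1)² + (-2-2)² + (4-1)²) = (1/3)(9 + 16 + 9) = 11.33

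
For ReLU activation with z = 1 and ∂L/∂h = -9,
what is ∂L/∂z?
∂L/∂z = -9

h = ReLU(1) = 1
Since z > 0: ∂h/∂z = 1
∂L/∂z = ∂L/∂h · ∂h/∂z = -9 × 1 = -9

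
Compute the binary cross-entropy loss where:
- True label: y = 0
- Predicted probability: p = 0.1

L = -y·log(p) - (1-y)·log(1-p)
L = 0.1054

L = -0·log(0.1) - 1·log(0.9) = -log(0.9) = 0.1054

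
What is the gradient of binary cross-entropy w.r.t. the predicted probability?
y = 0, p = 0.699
∂L/∂p = 3.322

∂L/∂p = -y/p + (1-y)/(1-p) = 0 + 1/0.301 = 3.322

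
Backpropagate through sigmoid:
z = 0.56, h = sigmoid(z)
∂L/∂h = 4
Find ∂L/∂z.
∂L/∂z = 0.9255

σ(0.56) = 0.6365
σ'(0.56) = σ(0.56)(1 - σ(0.56)) = 0.6365 × 0.3635 = 0.2314
∂L/∂z = ∂L/∂h · σ'(z) = 4 × 0.2314 = 0.9255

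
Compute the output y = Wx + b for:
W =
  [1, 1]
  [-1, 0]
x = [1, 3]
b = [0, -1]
y = [4, -2]

Wx = [1×1 + 1×3, -1×1 + 0×3]
   = [4, -1]
y = Wx + b = [4 + 0, -1 + -1] = [4, -2]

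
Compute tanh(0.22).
0.2165

tanh(0.22) = (e^(0.22) - e^(-0.22))/(e^(0.22) + e^(-0.22)) = 0.2165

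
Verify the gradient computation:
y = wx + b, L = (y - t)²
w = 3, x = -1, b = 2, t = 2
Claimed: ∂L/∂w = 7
Incorrect

y = (3)(-1) + 2 = -1
∂L/∂y = 2(y - t) = 2(-1 - 2) = -6
∂y/∂w = x = -1
∂L/∂w = -6 × -1 = 6

Claimed value: 7
Incorrect: The correct gradient is 6.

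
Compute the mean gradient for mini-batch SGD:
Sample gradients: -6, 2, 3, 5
Average gradient = 1

Average = (1/4)(-6 + 2 + 3 + 5) = 4/4 = 1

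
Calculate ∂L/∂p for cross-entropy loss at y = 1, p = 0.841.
∂L/∂p = -1.189

∂L/∂p = -y/p + (1-y)/(1-p) = -1/0.841 + 0 = -1.189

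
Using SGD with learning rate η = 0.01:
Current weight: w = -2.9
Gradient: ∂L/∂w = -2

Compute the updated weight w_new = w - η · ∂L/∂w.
w_new = -2.88

w_new = w - η·∂L/∂w = -2.9 - 0.01×(-2) = -2.9 - (-0.02) = -2.88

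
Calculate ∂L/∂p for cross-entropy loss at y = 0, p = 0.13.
∂L/∂p = 1.149

∂L/∂p = -y/p + (1-y)/(1-p) = 0 + 1/0.87 = 1.149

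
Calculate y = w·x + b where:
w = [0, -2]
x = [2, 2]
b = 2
y = -2

y = (0)(2) + (-2)(2) + 2 = -2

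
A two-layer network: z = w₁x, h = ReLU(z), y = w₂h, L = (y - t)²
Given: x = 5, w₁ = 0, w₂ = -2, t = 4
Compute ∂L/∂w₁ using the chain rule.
∂L/∂w₁ = 0

Forward pass:
z = w₁x = 0×5 = 0
h = ReLU(0) = 0
y = w₂h = -2×0 = 0

Backward pass:
∂L/∂y = 2(y - t) = 2(0 - 4) = -8
∂y/∂h = w₂ = -2
∂h/∂z = 0 (ReLU derivative)
∂z/∂w₁ = x = 5

∂L/∂w₁ = -8 × -2 × 0 × 5 = 0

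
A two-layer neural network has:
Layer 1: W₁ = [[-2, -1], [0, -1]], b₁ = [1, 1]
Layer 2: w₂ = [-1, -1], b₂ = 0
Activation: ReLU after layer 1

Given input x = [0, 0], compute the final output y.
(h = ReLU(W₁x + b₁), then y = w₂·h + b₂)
y = -2

Layer 1 pre-activation: z₁ = [1, 1]
After ReLU: h = [1, 1]
Layer 2 output: y = -1×1 + -1×1 + 0 = -2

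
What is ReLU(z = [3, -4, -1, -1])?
h = [3, 0, 0, 0]

ReLU applied element-wise: max(0,3)=3, max(0,-4)=0, max(0,-1)=0, max(0,-1)=0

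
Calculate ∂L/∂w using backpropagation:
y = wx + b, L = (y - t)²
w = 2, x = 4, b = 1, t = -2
∂L/∂w = 88

y = wx + b = (2)(4) + 1 = 9
∂L/∂y = 2(y - t) = 2(9 - -2) = 22
∂y/∂w = x = 4
∂L/∂w = ∂L/∂y · ∂y/∂w = 22 × 4 = 88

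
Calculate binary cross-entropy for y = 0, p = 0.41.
L = 0.5276

L = -0·log(0.41) - 1·log(0.59) = -log(0.59) = 0.5276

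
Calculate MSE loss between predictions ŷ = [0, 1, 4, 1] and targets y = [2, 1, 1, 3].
MSE = 4.25

MSE = (1/4)((0-2)² + (1-1)² + (4-1)² + (1-3)²) = (1/4)(4 + 0 + 9 + 4) = 4.25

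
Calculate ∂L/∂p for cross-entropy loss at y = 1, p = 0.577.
∂L/∂p = -1.733

∂L/∂p = -y/p + (1-y)/(1-p) = -1/0.577 + 0 = -1.733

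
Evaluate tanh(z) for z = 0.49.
0.4542

tanh(0.49) = (e^(0.49) - e^(-0.49))/(e^(0.49) + e^(-0.49)) = 0.4542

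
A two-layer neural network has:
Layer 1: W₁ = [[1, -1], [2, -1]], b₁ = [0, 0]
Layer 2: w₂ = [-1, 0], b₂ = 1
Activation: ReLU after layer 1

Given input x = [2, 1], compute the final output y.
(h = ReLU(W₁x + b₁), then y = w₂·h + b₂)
y = 0

Layer 1 pre-activation: z₁ = [1, 3]
After ReLU: h = [1, 3]
Layer 2 output: y = -1×1 + 0×3 + 1 = 0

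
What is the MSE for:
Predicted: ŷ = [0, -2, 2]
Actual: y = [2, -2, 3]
MSE = 1.667

MSE = (1/3)((0-2)² + (-2--2)² + (2-3)²) = (1/3)(4 + 0 + 1) = 1.667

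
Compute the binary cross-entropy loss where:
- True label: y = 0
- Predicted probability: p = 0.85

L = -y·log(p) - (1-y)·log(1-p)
L = 1.897

L = -0·log(0.85) - 1·log(0.15) = -log(0.15) = 1.897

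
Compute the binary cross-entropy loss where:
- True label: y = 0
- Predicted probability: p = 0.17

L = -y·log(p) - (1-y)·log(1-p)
L = 0.1863

L = -0·log(0.17) - 1·log(0.83) = -log(0.83) = 0.1863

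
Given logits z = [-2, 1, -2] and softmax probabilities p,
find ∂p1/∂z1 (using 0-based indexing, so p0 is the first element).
∂p1/∂z1 = 0.08236

p = softmax(z) = [0.04528, 0.9094, 0.04528]
p1 = 0.9094

∂p1/∂z1 = p1(1 - p1) = 0.9094 × (1 - 0.9094) = 0.08236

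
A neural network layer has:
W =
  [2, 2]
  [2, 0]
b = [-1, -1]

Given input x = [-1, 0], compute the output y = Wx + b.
y = [-3, -3]

Wx = [2×-1 + 2×0, 2×-1 + 0×0]
   = [-2, -2]
y = Wx + b = [-2 + -1, -2 + -1] = [-3, -3]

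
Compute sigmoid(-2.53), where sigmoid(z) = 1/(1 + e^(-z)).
0.07378

sigmoid(-2.53) = 1/(1 + e^(2.53)) = 1/(1 + 12.55) = 0.07378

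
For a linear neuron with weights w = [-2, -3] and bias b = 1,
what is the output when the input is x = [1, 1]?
y = -4

y = (-2)(1) + (-3)(1) + 1 = -4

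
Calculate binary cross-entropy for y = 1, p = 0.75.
L = 0.2877

L = -1·log(0.75) - 0·log(0.25) = -log(0.75) = 0.2877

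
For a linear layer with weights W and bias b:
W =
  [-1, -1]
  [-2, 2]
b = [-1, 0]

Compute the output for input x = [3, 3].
y = [-7, 0]

Wx = [-1×3 + -1×3, -2×3 + 2×3]
   = [-6, 0]
y = Wx + b = [-6 + -1, 0 + 0] = [-7, 0]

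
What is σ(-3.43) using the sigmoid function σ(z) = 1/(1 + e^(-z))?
0.03137

sigmoid(-3.43) = 1/(1 + e^(3.43)) = 1/(1 + 30.88) = 0.03137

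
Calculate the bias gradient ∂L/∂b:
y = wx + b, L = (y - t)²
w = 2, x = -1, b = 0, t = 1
∂L/∂b = -6

y = wx + b = (2)(-1) + 0 = -2
∂L/∂y = 2(y - t) = 2(-2 - 1) = -6
∂y/∂b = 1
∂L/∂b = ∂L/∂y · ∂y/∂b = -6 × 1 = -6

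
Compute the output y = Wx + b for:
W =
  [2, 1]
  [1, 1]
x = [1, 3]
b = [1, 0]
y = [6, 4]

Wx = [2×1 + 1×3, 1×1 + 1×3]
   = [5, 4]
y = Wx + b = [5 + 1, 4 + 0] = [6, 4]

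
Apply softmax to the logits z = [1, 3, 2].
p = [0.09, 0.6652, 0.2447]

exp(z) = [2.718, 20.09, 7.389]
Sum = 30.19
p = [0.09, 0.6652, 0.2447]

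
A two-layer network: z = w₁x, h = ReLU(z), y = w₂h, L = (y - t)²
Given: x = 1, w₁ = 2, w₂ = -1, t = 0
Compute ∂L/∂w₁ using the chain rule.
∂L/∂w₁ = 4

Forward pass:
z = w₁x = 2×1 = 2
h = ReLU(2) = 2
y = w₂h = -1×2 = -2

Backward pass:
∂L/∂y = 2(y - t) = 2(-2 - 0) = -4
∂y/∂h = w₂ = -1
∂h/∂z = 1 (ReLU derivative)
∂z/∂w₁ = x = 1

∂L/∂w₁ = -4 × -1 × 1 × 1 = 4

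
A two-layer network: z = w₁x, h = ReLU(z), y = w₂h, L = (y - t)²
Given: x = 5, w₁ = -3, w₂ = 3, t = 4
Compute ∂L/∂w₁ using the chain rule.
∂L/∂w₁ = 0

Forward pass:
z = w₁x = -3×5 = -15
h = ReLU(-15) = 0
y = w₂h = 3×0 = 0

Backward pass:
∂L/∂y = 2(y - t) = 2(0 - 4) = -8
∂y/∂h = w₂ = 3
∂h/∂z = 0 (ReLU derivative)
∂z/∂w₁ = x = 5

∂L/∂w₁ = -8 × 3 × 0 × 5 = 0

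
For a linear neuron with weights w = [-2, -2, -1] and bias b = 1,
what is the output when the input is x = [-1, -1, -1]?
y = 6

y = (-2)(-1) + (-2)(-1) + (-1)(-1) + 1 = 6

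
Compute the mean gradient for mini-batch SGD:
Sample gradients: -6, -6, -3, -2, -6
Average gradient = -4.6

Average = (1/5)(-6 + -6 + -3 + -2 + -6) = -23/5 = -4.6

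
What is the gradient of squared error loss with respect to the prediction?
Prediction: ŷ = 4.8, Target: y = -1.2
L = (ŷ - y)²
∂L/∂ŷ = 12.0

∂L/∂ŷ = 2(ŷ - y) = 2(4.8 - -1.2) = 2(6.0) = 12.0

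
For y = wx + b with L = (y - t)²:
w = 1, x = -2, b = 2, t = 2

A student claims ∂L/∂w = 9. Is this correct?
Incorrect

y = (1)(-2) + 2 = 0
∂L/∂y = 2(y - t) = 2(0 - 2) = -4
∂y/∂w = x = -2
∂L/∂w = -4 × -2 = 8

Claimed value: 9
Incorrect: The correct gradient is 8.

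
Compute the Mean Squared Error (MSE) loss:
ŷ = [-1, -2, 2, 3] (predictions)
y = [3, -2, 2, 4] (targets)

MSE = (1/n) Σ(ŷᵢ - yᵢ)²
MSE = 4.25

MSE = (1/4)((-1-3)² + (-2--2)² + (2-2)² + (3-4)²) = (1/4)(16 + 0 + 0 + 1) = 4.25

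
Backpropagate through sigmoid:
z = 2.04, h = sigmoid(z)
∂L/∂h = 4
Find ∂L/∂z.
∂L/∂z = 0.4073

σ(2.04) = 0.8849
σ'(2.04) = σ(2.04)(1 - σ(2.04)) = 0.8849 × 0.1151 = 0.1018
∂L/∂z = ∂L/∂h · σ'(z) = 4 × 0.1018 = 0.4073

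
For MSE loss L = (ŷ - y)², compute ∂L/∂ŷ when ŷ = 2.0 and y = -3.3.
∂L/∂ŷ = 10.6

∂L/∂ŷ = 2(ŷ - y) = 2(2.0 - -3.3) = 2(5.3) = 10.6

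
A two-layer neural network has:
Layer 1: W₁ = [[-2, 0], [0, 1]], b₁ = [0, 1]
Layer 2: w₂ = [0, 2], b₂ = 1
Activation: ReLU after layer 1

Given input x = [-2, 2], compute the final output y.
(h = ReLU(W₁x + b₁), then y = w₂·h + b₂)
y = 7

Layer 1 pre-activation: z₁ = [4, 3]
After ReLU: h = [4, 3]
Layer 2 output: y = 0×4 + 2×3 + 1 = 7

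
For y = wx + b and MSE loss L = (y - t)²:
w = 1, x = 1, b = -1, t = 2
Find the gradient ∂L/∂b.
∂L/∂b = -4

y = wx + b = (1)(1) + -1 = 0
∂L/∂y = 2(y - t) = 2(0 - 2) = -4
∂y/∂b = 1
∂L/∂b = ∂L/∂y · ∂y/∂b = -4 × 1 = -4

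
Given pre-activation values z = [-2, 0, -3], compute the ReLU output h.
h = [0, 0, 0]

ReLU applied element-wise: max(0,-2)=0, max(0,0)=0, max(0,-3)=0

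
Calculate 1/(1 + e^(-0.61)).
0.6479

sigmoid(0.61) = 1/(1 + e^(-0.61)) = 1/(1 + 0.5434) = 0.6479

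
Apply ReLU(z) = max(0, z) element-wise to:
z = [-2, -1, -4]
h = [0, 0, 0]

ReLU applied element-wise: max(0,-2)=0, max(0,-1)=0, max(0,-4)=0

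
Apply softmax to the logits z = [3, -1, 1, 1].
p = [0.7758, 0.0142, 0.105, 0.105]

exp(z) = [20.09, 0.3679, 2.718, 2.718]
Sum = 25.89
p = [0.7758, 0.0142, 0.105, 0.105]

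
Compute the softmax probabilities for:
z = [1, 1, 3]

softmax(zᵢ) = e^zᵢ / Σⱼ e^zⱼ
p = [0.1065, 0.1065, 0.787]

exp(z) = [2.718, 2.718, 20.09]
Sum = 25.52
p = [0.1065, 0.1065, 0.787]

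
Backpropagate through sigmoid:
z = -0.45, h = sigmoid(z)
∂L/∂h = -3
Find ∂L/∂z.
∂L/∂z = -0.7133

σ(-0.45) = 0.3894
σ'(-0.45) = σ(-0.45)(1 - σ(-0.45)) = 0.3894 × 0.6106 = 0.2378
∂L/∂z = ∂L/∂h · σ'(z) = -3 × 0.2378 = -0.7133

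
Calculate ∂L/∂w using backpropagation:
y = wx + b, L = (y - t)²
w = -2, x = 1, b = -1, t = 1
∂L/∂w = -8

y = wx + b = (-2)(1) + -1 = -3
∂L/∂y = 2(y - t) = 2(-3 - 1) = -8
∂y/∂w = x = 1
∂L/∂w = ∂L/∂y · ∂y/∂w = -8 × 1 = -8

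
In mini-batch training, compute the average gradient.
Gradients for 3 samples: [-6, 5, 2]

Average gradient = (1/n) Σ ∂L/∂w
Average gradient = 0.3333

Average = (1/3)(-6 + 5 + 2) = 1/3 = 0.3333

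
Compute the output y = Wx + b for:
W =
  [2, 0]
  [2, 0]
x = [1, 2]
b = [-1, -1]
y = [1, 1]

Wx = [2×1 + 0×2, 2×1 + 0×2]
   = [2, 2]
y = Wx + b = [2 + -1, 2 + -1] = [1, 1]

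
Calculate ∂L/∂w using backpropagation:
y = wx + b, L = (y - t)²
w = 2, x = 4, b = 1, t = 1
∂L/∂w = 64

y = wx + b = (2)(4) + 1 = 9
∂L/∂y = 2(y - t) = 2(9 - 1) = 16
∂y/∂w = x = 4
∂L/∂w = ∂L/∂y · ∂y/∂w = 16 × 4 = 64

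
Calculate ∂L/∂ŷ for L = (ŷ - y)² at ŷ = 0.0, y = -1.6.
∂L/∂ŷ = 3.2

∂L/∂ŷ = 2(ŷ - y) = 2(0.0 - -1.6) = 2(1.6) = 3.2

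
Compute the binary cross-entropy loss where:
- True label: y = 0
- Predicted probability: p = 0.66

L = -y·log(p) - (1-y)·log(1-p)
L = 1.079

L = -0·log(0.66) - 1·log(0.34) = -log(0.34) = 1.079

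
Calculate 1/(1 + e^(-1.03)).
0.7369

sigmoid(1.03) = 1/(1 + e^(-1.03)) = 1/(1 + 0.357) = 0.7369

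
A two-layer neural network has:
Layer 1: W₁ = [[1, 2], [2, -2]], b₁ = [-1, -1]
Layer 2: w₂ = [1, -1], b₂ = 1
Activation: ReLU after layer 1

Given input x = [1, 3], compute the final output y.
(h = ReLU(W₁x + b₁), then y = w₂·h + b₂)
y = 7

Layer 1 pre-activation: z₁ = [6, -5]
After ReLU: h = [6, 0]
Layer 2 output: y = 1×6 + -1×0 + 1 = 7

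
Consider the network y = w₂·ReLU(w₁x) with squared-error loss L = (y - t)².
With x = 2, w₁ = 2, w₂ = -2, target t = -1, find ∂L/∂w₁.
∂L/∂w₁ = 56

Forward pass:
z = w₁x = 2×2 = 4
h = ReLU(4) = 4
y = w₂h = -2×4 = -8

Backward pass:
∂L/∂y = 2(y - t) = 2(-8 - -1) = -14
∂y/∂h = w₂ = -2
∂h/∂z = 1 (ReLU derivative)
∂z/∂w₁ = x = 2

∂L/∂w₁ = -14 × -2 × 1 × 2 = 56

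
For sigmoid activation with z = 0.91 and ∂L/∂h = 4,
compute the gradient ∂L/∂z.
∂L/∂z = 0.8185

σ(0.91) = 0.713
σ'(0.91) = σ(0.91)(1 - σ(0.91)) = 0.713 × 0.287 = 0.2046
∂L/∂z = ∂L/∂h · σ'(z) = 4 × 0.2046 = 0.8185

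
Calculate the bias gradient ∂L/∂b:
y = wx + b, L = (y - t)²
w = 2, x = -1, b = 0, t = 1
∂L/∂b = -6

y = wx + b = (2)(-1) + 0 = -2
∂L/∂y = 2(y - t) = 2(-2 - 1) = -6
∂y/∂b = 1
∂L/∂b = ∂L/∂y · ∂y/∂b = -6 × 1 = -6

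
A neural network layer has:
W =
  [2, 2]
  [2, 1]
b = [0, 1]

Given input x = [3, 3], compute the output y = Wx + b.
y = [12, 10]

Wx = [2×3 + 2×3, 2×3 + 1×3]
   = [12, 9]
y = Wx + b = [12 + 0, 9 + 1] = [12, 10]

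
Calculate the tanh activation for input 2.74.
0.9917

tanh(2.74) = (e^(2.74) - e^(-2.74))/(e^(2.74) + e^(-2.74)) = 0.9917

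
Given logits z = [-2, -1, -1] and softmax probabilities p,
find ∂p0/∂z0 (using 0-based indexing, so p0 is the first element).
∂p0/∂z0 = 0.1312

p = softmax(z) = [0.1554, 0.4223, 0.4223]
p0 = 0.1554

∂p0/∂z0 = p0(1 - p0) = 0.1554 × (1 - 0.1554) = 0.1312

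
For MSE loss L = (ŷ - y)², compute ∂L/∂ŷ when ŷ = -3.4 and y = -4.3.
∂L/∂ŷ = 1.8

∂L/∂ŷ = 2(ŷ - y) = 2(-3.4 - -4.3) = 2(0.9) = 1.8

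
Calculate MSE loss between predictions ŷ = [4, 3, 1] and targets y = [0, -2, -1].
MSE = 15

MSE = (1/3)((4-0)² + (3--2)² + (1--1)²) = (1/3)(16 + 25 + 4) = 15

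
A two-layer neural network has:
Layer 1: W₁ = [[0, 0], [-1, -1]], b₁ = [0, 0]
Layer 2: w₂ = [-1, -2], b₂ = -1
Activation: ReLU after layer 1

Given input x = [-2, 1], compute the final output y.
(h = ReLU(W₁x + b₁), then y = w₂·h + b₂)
y = -3

Layer 1 pre-activation: z₁ = [0, 1]
After ReLU: h = [0, 1]
Layer 2 output: y = -1×0 + -2×1 + -1 = -3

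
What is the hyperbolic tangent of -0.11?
-0.1096

tanh(-0.11) = (e^(-0.11) - e^(0.11))/(e^(-0.11) + e^(0.11)) = -0.1096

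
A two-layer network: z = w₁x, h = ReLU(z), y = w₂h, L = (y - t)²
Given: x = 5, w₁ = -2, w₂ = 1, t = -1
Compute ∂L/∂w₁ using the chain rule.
∂L/∂w₁ = 0

Forward pass:
z = w₁x = -2×5 = -10
h = ReLU(-10) = 0
y = w₂h = 1×0 = 0

Backward pass:
∂L/∂y = 2(y - t) = 2(0 - -1) = 2
∂y/∂h = w₂ = 1
∂h/∂z = 0 (ReLU derivative)
∂z/∂w₁ = x = 5

∂L/∂w₁ = 2 × 1 × 0 × 5 = 0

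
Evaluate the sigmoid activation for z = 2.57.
0.9289

sigmoid(2.57) = 1/(1 + e^(-2.57)) = 1/(1 + 0.07654) = 0.9289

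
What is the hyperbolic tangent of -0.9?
-0.7163

tanh(-0.9) = (e^(-0.9) - e^(0.9))/(e^(-0.9) + e^(0.9)) = -0.7163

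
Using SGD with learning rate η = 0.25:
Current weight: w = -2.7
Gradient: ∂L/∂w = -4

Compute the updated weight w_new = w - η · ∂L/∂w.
w_new = -1.7

w_new = w - η·∂L/∂w = -2.7 - 0.25×(-4) = -2.7 - (-1) = -1.7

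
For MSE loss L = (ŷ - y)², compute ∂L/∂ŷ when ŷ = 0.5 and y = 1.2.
∂L/∂ŷ = -1.4

∂L/∂ŷ = 2(ŷ - y) = 2(0.5 - 1.2) = 2(-0.7) = -1.4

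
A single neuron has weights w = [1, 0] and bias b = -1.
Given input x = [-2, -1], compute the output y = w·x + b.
y = -3

y = (1)(-2) + (0)(-1) + -1 = -3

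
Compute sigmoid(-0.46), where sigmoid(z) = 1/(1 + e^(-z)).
0.387

sigmoid(-0.46) = 1/(1 + e^(0.46)) = 1/(1 + 1.584) = 0.387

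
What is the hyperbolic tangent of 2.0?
0.964

tanh(2.0) = (e^(2.0) - e^(-2.0))/(e^(2.0) + e^(-2.0)) = 0.964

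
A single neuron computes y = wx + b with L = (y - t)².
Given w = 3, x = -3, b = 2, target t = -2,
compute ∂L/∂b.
∂L/∂b = -10

y = wx + b = (3)(-3) + 2 = -7
∂L/∂y = 2(y - t) = 2(-7 - -2) = -10
∂y/∂b = 1
∂L/∂b = ∂L/∂y · ∂y/∂b = -10 × 1 = -10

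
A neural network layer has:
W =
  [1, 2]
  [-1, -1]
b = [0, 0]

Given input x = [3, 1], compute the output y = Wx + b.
y = [5, -4]

Wx = [1×3 + 2×1, -1×3 + -1×1]
   = [5, -4]
y = Wx + b = [5 + 0, -4 + 0] = [5, -4]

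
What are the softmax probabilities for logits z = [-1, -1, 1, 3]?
p = [0.0156, 0.0156, 0.1155, 0.8533]

exp(z) = [0.3679, 0.3679, 2.718, 20.09]
Sum = 23.54
p = [0.0156, 0.0156, 0.1155, 0.8533]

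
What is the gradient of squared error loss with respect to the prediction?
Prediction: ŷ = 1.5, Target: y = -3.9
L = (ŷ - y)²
∂L/∂ŷ = 10.8

∂L/∂ŷ = 2(ŷ - y) = 2(1.5 - -3.9) = 2(5.4) = 10.8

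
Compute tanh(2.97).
0.9947

tanh(2.97) = (e^(2.97) - e^(-2.97))/(e^(2.97) + e^(-2.97)) = 0.9947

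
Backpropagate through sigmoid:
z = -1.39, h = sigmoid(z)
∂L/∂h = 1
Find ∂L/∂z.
∂L/∂z = 0.1596

σ(-1.39) = 0.1994
σ'(-1.39) = σ(-1.39)(1 - σ(-1.39)) = 0.1994 × 0.8006 = 0.1596
∂L/∂z = ∂L/∂h · σ'(z) = 1 × 0.1596 = 0.1596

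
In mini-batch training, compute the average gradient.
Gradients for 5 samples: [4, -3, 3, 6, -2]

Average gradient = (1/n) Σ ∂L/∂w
Average gradient = 1.6

Average = (1/5)(4 + -3 + 3 + 6 + -2) = 8/5 = 1.6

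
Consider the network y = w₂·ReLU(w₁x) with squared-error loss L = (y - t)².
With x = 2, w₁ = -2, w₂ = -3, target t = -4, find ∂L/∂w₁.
∂L/∂w₁ = 0

Forward pass:
z = w₁x = -2×2 = -4
h = ReLU(-4) = 0
y = w₂h = -3×0 = 0

Backward pass:
∂L/∂y = 2(y - t) = 2(0 - -4) = 8
∂y/∂h = w₂ = -3
∂h/∂z = 0 (ReLU derivative)
∂z/∂w₁ = x = 2

∂L/∂w₁ = 8 × -3 × 0 × 2 = 0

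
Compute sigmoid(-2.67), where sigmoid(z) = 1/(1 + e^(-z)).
0.06477

sigmoid(-2.67) = 1/(1 + e^(2.67)) = 1/(1 + 14.44) = 0.06477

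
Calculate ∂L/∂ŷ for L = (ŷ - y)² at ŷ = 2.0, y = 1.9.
∂L/∂ŷ = 0.2

∂L/∂ŷ = 2(ŷ - y) = 2(2.0 - 1.9) = 2(0.1) = 0.2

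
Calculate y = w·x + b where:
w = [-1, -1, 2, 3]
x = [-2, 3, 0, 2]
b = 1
y = 6

y = (-1)(-2) + (-1)(3) + (2)(0) + (3)(2) + 1 = 6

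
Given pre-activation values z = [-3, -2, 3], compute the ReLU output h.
h = [0, 0, 3]

ReLU applied element-wise: max(0,-3)=0, max(0,-2)=0, max(0,3)=3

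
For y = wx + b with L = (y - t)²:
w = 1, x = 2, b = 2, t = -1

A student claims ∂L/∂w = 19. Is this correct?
Incorrect

y = (1)(2) + 2 = 4
∂L/∂y = 2(y - t) = 2(4 - -1) = 10
∂y/∂w = x = 2
∂L/∂w = 10 × 2 = 20

Claimed value: 19
Incorrect: The correct gradient is 20.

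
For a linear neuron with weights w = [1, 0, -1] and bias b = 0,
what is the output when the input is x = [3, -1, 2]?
y = 1

y = (1)(3) + (0)(-1) + (-1)(2) + 0 = 1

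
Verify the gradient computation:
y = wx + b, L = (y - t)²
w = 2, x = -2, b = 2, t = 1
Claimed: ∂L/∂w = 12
Correct

y = (2)(-2) + 2 = -2
∂L/∂y = 2(y - t) = 2(-2 - 1) = -6
∂y/∂w = x = -2
∂L/∂w = -6 × -2 = 12

Claimed value: 12
Correct: The correct gradient is 12.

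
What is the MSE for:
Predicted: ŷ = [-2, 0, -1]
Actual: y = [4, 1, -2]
MSE = 12.67

MSE = (1/3)((-2-4)² + (0-1)² + (-1--2)²) = (1/3)(36 + 1 + 1) = 12.67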